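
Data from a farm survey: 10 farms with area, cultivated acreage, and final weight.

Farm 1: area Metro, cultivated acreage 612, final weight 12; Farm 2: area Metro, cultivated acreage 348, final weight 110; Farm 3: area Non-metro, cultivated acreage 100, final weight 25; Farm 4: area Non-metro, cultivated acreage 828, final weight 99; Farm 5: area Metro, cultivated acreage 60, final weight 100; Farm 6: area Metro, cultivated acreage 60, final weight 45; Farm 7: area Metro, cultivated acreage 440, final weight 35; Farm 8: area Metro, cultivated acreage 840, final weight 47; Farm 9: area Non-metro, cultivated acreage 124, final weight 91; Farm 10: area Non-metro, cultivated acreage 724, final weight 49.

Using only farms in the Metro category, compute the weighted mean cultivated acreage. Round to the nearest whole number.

313

Metro rows: 1, 2, 5, 6, 7, 8
Weighted sum = 612×12 + 348×110 + 60×100 + 60×45 + 440×35 + 840×47
  = 109204
Sum of weights = 12 + 110 + 100 + 45 + 35 + 47 = 349
Weighted mean = 109204 / 349 = 312.90544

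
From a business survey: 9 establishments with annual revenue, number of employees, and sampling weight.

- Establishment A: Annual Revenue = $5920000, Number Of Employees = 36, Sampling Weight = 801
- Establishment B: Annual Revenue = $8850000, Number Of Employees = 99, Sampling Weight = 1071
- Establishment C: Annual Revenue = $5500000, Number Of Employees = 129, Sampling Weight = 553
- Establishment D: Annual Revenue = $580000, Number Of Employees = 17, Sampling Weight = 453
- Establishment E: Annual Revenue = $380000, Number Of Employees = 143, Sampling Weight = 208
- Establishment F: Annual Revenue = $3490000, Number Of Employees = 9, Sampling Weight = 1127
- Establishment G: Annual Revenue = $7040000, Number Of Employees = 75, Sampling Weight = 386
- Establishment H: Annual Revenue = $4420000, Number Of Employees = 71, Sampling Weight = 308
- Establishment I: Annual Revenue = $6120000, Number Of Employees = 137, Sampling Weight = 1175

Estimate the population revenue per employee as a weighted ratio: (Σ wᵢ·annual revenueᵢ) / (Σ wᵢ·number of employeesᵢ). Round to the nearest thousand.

Σ wᵢ·y = 5920000×801 + 8850000×1071 + 5500000×553 + 580000×453 + 380000×208 + 3490000×1127 + 7040000×386 + 4420000×308 + 6120000×1175
  = 4741920000 + 9478350000 + 3041500000 + 262740000 + 79040000 + 3933230000 + 2717440000 + 1361360000 + 7191000000 = 32806580000
Σ wᵢ·x = 36×801 + 99×1071 + 129×553 + 17×453 + 143×208 + 9×1127 + 75×386 + 71×308 + 137×1175
  = 28836 + 106029 + 71337 + 7701 + 29744 + 10143 + 28950 + 21868 + 160975 = 465583
Ratio = 32806580000 / 465583 = 70463.44

70000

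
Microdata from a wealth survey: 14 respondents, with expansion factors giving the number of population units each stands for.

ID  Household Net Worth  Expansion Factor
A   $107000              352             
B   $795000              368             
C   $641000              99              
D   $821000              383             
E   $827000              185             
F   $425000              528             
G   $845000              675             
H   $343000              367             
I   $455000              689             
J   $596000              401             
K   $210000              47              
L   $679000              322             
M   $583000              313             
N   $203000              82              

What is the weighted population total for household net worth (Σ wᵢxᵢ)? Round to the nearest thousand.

2761901000

Weighted total = 2761901000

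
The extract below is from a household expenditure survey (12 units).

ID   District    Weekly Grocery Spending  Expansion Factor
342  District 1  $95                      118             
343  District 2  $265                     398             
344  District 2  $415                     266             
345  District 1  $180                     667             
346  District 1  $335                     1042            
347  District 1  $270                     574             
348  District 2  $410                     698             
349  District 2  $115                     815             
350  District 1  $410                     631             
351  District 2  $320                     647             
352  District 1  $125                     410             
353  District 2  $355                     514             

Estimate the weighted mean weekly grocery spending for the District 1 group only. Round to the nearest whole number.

275

District 1 rows: 342, 345, 346, 347, 350, 352
Weighted sum = 95×118 + 180×667 + 335×1042 + 270×574 + 410×631 + 125×410
  = 945280
Sum of weights = 3442
Weighted mean = 945280 / 3442 = 274.63103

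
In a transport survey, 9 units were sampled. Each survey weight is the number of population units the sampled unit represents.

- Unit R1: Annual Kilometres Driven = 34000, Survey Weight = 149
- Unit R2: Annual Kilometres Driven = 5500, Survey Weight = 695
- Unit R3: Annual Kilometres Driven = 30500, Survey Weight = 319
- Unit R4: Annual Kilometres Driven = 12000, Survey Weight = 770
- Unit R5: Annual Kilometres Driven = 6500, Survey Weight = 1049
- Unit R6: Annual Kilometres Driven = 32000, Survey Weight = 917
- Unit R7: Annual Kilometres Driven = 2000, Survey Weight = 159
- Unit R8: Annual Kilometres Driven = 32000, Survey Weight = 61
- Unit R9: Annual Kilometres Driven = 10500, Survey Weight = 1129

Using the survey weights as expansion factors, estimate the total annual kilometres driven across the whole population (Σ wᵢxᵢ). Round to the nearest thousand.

Weighted total = 34000×149 + 5500×695 + 30500×319 + 12000×770 + 6500×1049 + 32000×917 + 2000×159 + 32000×61 + 10500×1129
  = 78145000

78145000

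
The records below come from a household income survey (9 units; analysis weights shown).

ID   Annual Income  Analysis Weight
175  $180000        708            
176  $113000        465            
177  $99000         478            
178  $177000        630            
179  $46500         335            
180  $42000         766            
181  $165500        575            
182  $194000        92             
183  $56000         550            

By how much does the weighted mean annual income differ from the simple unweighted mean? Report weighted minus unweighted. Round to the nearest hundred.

-3900

Unweighted sum = 180000 + 113000 + 99000 + 177000 + 46500 + 42000 + 165500 + 194000 + 56000 = 1073000
Unweighted mean = 1073000 / 9 = 119222.22
Weighted sum = 530377000
Sum of weights = 708 + 465 + 478 + 630 + 335 + 766 + 575 + 92 + 550 = 4599
Weighted mean = 530377000 / 4599 = 115324.42
Difference (weighted minus unweighted) = -3897.8039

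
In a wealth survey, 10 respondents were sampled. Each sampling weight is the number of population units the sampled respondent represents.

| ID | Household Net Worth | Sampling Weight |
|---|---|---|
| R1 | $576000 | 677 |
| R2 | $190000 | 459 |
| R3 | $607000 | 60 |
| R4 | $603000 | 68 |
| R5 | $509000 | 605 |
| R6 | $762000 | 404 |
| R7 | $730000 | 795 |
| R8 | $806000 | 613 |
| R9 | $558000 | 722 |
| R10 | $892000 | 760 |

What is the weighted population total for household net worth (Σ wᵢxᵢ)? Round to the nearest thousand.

Weighted total = 576000×677 + 190000×459 + 607000×60 + 603000×68 + 509000×605 + 762000×404 + 730000×795 + 806000×613 + 558000×722 + 892000×760
  = 389952000 + 87210000 + 36420000 + 41004000 + 307945000 + 307848000 + 580350000 + 494078000 + 402876000 + 677920000 = 3325603000

3325603000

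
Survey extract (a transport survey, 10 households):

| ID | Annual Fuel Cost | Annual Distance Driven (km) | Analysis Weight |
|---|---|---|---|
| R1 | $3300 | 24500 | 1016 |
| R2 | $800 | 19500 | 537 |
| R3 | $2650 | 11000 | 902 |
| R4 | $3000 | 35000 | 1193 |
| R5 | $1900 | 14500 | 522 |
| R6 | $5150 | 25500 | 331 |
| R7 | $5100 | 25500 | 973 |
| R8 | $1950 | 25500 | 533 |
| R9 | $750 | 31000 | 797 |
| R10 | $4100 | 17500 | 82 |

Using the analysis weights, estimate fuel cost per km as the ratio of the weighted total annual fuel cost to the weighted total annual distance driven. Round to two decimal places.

Σ wᵢ·y = 3300×1016 + 800×537 + 2650×902 + 3000×1193 + 1900×522 + 5150×331 + 5100×973 + 1950×533 + 750×797 + 4100×82
  = 19383750
Σ wᵢ·x = 24500×1016 + 19500×537 + 11000×902 + 35000×1193 + 14500×522 + 25500×331 + 25500×973 + 25500×533 + 31000×797 + 17500×82
  = 167595000
Ratio = 19383750 / 167595000 = 0.11565828

0.12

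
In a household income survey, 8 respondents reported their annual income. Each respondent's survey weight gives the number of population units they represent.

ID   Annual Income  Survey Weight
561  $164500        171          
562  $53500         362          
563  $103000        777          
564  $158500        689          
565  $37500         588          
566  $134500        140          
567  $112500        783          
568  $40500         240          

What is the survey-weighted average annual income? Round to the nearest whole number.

100112

Weighted sum = 164500×171 + 53500×362 + 103000×777 + 158500×689 + 37500×588 + 134500×140 + 112500×783 + 40500×240
  = 28129500 + 19367000 + 80031000 + 109206500 + 22050000 + 18830000 + 88087500 + 9720000 = 375421500
Sum of weights = 171 + 362 + 777 + 689 + 588 + 140 + 783 + 240 = 3750
Weighted mean = 375421500 / 3750 = 100112.4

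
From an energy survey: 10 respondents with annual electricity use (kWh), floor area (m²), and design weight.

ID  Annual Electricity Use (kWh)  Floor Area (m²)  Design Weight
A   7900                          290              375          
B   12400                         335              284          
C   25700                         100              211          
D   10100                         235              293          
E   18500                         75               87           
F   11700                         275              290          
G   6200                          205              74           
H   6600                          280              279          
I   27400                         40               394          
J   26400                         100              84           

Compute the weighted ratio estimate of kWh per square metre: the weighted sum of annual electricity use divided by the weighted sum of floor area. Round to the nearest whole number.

Σ wᵢ·y = 7900×375 + 12400×284 + 25700×211 + 10100×293 + 18500×87 + 11700×290 + 6200×74 + 6600×279 + 27400×394 + 26400×84
  = 35182000
Σ wᵢ·x = 290×375 + 335×284 + 100×211 + 235×293 + 75×87 + 275×290 + 205×74 + 280×279 + 40×394 + 100×84
  = 108750 + 95140 + 21100 + 68855 + 6525 + 79750 + 15170 + 78120 + 15760 + 8400 = 497570
Ratio = 35182000 / 497570 = 70.707639

71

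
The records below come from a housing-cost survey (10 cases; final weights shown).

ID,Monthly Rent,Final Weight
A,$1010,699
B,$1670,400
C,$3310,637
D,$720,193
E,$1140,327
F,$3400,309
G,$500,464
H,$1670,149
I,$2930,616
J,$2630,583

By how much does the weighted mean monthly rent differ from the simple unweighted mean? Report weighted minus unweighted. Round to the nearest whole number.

Unweighted sum = 1010 + 1670 + 3310 + 720 + 1140 + 3400 + 500 + 1670 + 2930 + 2630 = 18980
Unweighted mean = 18980 / 10 = 1898
Weighted sum = 1010×699 + 1670×400 + 3310×637 + 720×193 + 1140×327 + 3400×309 + 500×464 + 1670×149 + 2930×616 + 2630×583
  = 705990 + 668000 + 2108470 + 138960 + 372780 + 1050600 + 232000 + 248830 + 1804880 + 1533290 = 8863800
Sum of weights = 699 + 400 + 637 + 193 + 327 + 309 + 464 + 149 + 616 + 583 = 4377
Weighted mean = 8863800 / 4377 = 2025.0857
Difference (weighted minus unweighted) = 127.08568

127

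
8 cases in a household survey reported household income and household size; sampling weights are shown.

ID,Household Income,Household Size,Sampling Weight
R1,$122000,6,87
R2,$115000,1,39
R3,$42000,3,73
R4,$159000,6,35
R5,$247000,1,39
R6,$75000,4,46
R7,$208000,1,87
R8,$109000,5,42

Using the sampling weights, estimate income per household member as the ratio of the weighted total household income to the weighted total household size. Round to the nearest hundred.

Σ wᵢ·y = 122000×87 + 115000×39 + 42000×73 + 159000×35 + 247000×39 + 75000×46 + 208000×87 + 109000×42
  = 59487000
Σ wᵢ·x = 6×87 + 1×39 + 3×73 + 6×35 + 1×39 + 4×46 + 1×87 + 5×42
  = 522 + 39 + 219 + 210 + 39 + 184 + 87 + 210 = 1510
Ratio = 59487000 / 1510 = 39395.364

39400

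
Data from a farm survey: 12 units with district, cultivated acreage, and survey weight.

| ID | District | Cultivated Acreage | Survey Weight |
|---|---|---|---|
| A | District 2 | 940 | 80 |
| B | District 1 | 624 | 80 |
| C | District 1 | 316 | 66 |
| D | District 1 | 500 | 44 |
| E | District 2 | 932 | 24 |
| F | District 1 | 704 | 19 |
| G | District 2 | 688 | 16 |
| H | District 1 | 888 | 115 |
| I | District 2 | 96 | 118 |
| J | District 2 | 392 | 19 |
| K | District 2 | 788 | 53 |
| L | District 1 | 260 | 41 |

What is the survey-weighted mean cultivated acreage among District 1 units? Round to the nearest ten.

District 1 rows: B, C, D, F, H, L
Weighted sum = 624×80 + 316×66 + 500×44 + 704×19 + 888×115 + 260×41
  = 49920 + 20856 + 22000 + 13376 + 102120 + 10660 = 218932
Sum of weights = 80 + 66 + 44 + 19 + 115 + 41 = 365
Weighted mean = 218932 / 365 = 599.8137

600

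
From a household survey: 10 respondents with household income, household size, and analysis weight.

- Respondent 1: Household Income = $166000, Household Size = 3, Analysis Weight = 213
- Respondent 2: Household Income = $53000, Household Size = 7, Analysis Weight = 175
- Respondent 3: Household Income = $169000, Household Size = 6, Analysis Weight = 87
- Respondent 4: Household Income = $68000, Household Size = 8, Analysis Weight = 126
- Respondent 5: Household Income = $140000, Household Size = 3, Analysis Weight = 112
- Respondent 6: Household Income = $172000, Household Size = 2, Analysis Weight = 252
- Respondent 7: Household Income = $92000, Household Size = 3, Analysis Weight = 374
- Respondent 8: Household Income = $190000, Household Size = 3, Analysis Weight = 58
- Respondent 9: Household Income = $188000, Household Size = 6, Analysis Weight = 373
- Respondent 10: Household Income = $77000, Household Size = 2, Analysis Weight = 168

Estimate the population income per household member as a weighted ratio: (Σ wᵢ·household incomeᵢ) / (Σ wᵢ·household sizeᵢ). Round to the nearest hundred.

Σ wᵢ·y = 166000×213 + 53000×175 + 169000×87 + 68000×126 + 140000×112 + 172000×252 + 92000×374 + 190000×58 + 188000×373 + 77000×168
  = 35358000 + 9275000 + 14703000 + 8568000 + 15680000 + 43344000 + 34408000 + 11020000 + 70124000 + 12936000 = 255416000
Σ wᵢ·x = 3×213 + 7×175 + 6×87 + 8×126 + 3×112 + 2×252 + 3×374 + 3×58 + 6×373 + 2×168
  = 639 + 1225 + 522 + 1008 + 336 + 504 + 1122 + 174 + 2238 + 336 = 8104
Ratio = 255416000 / 8104 = 31517.275

31500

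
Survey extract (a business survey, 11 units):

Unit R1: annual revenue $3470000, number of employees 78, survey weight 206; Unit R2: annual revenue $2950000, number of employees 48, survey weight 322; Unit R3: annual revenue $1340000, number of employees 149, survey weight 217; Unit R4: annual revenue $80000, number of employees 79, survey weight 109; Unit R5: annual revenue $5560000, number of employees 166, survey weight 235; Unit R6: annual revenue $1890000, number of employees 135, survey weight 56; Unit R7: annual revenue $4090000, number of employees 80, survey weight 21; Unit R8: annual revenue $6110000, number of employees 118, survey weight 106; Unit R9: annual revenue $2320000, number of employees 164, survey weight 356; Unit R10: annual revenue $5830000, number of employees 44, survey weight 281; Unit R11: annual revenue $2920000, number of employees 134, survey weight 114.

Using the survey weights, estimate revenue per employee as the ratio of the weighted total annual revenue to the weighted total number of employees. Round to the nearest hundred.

Σ wᵢ·y = 3470000×206 + 2950000×322 + 1340000×217 + 80000×109 + 5560000×235 + 1890000×56 + 4090000×21 + 6110000×106 + 2320000×356 + 5830000×281 + 2920000×114
  = 714820000 + 949900000 + 290780000 + 8720000 + 1306600000 + 105840000 + 85890000 + 647660000 + 825920000 + 1638230000 + 332880000 = 6907240000
Σ wᵢ·x = 78×206 + 48×322 + 149×217 + 79×109 + 166×235 + 135×56 + 80×21 + 118×106 + 164×356 + 44×281 + 134×114
  = 16068 + 15456 + 32333 + 8611 + 39010 + 7560 + 1680 + 12508 + 58384 + 12364 + 15276 = 219250
Ratio = 6907240000 / 219250 = 31503.945

31500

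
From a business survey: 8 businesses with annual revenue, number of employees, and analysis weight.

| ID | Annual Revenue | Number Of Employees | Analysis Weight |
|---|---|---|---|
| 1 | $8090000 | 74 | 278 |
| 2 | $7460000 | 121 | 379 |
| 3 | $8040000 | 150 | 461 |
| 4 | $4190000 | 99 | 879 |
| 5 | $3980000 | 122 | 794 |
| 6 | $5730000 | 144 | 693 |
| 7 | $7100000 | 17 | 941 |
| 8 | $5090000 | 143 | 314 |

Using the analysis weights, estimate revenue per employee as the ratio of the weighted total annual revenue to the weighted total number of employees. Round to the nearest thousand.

Σ wᵢ·y = 8090000×278 + 7460000×379 + 8040000×461 + 4190000×879 + 3980000×794 + 5730000×693 + 7100000×941 + 5090000×314
  = 2249020000 + 2827340000 + 3706440000 + 3683010000 + 3160120000 + 3970890000 + 6681100000 + 1598260000 = 27876180000
Σ wᵢ·x = 74×278 + 121×379 + 150×461 + 99×879 + 122×794 + 144×693 + 17×941 + 143×314
  = 20572 + 45859 + 69150 + 87021 + 96868 + 99792 + 15997 + 44902 = 480161
Ratio = 27876180000 / 480161 = 58055.902

58000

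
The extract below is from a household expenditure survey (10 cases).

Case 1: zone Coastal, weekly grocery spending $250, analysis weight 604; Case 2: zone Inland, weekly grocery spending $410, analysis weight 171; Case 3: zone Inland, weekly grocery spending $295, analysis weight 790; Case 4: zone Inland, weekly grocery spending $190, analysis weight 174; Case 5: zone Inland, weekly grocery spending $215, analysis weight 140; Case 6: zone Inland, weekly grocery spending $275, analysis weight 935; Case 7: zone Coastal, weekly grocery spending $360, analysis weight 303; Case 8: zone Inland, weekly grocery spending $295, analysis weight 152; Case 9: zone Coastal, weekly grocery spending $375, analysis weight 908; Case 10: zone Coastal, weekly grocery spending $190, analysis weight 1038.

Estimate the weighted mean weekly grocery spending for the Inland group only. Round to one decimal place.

282.9

Inland rows: 2, 3, 4, 5, 6, 8
Weighted sum = 410×171 + 295×790 + 190×174 + 215×140 + 275×935 + 295×152
  = 70110 + 233050 + 33060 + 30100 + 257125 + 44840 = 668285
Sum of weights = 171 + 790 + 174 + 140 + 935 + 152 = 2362
Weighted mean = 668285 / 2362 = 282.93184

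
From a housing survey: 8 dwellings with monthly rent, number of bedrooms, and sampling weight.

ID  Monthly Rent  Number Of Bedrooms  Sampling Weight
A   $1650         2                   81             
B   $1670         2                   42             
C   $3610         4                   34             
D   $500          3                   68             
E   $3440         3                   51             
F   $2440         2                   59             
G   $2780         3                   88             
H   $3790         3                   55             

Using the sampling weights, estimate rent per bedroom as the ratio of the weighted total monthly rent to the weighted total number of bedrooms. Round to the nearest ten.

Σ wᵢ·y = 1650×81 + 1670×42 + 3610×34 + 500×68 + 3440×51 + 2440×59 + 2780×88 + 3790×55
  = 133650 + 70140 + 122740 + 34000 + 175440 + 143960 + 244640 + 208450 = 1133020
Σ wᵢ·x = 2×81 + 2×42 + 4×34 + 3×68 + 3×51 + 2×59 + 3×88 + 3×55
  = 162 + 84 + 136 + 204 + 153 + 118 + 264 + 165 = 1286
Ratio = 1133020 / 1286 = 881.04199

880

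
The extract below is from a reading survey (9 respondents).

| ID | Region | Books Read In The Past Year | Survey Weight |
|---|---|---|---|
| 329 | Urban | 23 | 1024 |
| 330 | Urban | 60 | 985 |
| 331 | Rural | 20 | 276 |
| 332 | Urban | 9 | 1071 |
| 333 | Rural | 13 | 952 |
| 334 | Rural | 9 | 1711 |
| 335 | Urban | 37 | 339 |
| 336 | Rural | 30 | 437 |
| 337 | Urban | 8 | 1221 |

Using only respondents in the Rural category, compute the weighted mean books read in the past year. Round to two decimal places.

Rural rows: 331, 333, 334, 336
Weighted sum = 20×276 + 13×952 + 9×1711 + 30×437
  = 5520 + 12376 + 15399 + 13110 = 46405
Sum of weights = 276 + 952 + 1711 + 437 = 3376
Weighted mean = 46405 / 3376 = 13.745557

13.75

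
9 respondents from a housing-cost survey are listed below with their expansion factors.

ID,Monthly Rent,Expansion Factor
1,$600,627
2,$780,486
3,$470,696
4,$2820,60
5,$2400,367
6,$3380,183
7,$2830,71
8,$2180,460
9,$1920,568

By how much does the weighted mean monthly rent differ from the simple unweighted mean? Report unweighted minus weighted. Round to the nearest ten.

Unweighted sum = 600 + 780 + 470 + 2820 + 2400 + 3380 + 2830 + 2180 + 1920 = 17380
Unweighted mean = 17380 / 9 = 1931.1111
Weighted sum = 600×627 + 780×486 + 470×696 + 2820×60 + 2400×367 + 3380×183 + 2830×71 + 2180×460 + 1920×568
  = 5045230
Sum of weights = 627 + 486 + 696 + 60 + 367 + 183 + 71 + 460 + 568 = 3518
Weighted mean = 5045230 / 3518 = 1434.1188
Difference (unweighted minus weighted) = 496.99229

500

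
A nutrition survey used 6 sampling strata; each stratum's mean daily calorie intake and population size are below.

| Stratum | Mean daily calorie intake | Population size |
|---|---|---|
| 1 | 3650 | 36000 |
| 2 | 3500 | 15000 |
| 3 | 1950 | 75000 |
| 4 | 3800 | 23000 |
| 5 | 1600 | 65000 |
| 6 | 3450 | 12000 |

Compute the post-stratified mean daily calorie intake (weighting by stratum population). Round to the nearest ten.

2490

Σ Nₕ·x̄ₕ = 3650×36000 + 3500×15000 + 1950×75000 + 3800×23000 + 1600×65000 + 3450×12000
  = 131400000 + 52500000 + 146250000 + 87400000 + 104000000 + 41400000 = 562950000
Σ Nₕ = 36000 + 15000 + 75000 + 23000 + 65000 + 12000 = 226000
Overall mean = 562950000 / 226000 = 2490.9292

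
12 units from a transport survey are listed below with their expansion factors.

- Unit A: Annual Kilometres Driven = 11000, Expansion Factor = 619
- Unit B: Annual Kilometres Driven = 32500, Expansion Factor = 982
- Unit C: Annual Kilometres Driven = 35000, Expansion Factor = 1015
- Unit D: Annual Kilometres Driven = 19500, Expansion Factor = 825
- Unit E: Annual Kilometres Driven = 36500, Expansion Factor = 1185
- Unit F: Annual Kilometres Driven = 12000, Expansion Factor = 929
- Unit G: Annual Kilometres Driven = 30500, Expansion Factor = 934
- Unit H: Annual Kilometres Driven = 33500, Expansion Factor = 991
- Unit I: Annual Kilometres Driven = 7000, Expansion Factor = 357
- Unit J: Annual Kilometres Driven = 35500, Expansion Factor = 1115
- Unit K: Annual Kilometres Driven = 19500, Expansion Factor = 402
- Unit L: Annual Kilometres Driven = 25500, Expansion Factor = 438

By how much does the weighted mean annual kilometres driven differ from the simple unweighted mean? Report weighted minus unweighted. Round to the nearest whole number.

2486

Unweighted sum = 11000 + 32500 + 35000 + 19500 + 36500 + 12000 + 30500 + 33500 + 7000 + 35500 + 19500 + 25500 = 298000
Unweighted mean = 298000 / 12 = 24833.333
Weighted sum = 11000×619 + 32500×982 + 35000×1015 + 19500×825 + 36500×1185 + 12000×929 + 30500×934 + 33500×991 + 7000×357 + 35500×1115 + 19500×402 + 25500×438
  = 6809000 + 31915000 + 35525000 + 16087500 + 43252500 + 11148000 + 28487000 + 33198500 + 2499000 + 39582500 + 7839000 + 11169000 = 267512000
Sum of weights = 619 + 982 + 1015 + 825 + 1185 + 929 + 934 + 991 + 357 + 1115 + 402 + 438 = 9792
Weighted mean = 267512000 / 9792 = 27319.444
Difference (weighted minus unweighted) = 2486.1111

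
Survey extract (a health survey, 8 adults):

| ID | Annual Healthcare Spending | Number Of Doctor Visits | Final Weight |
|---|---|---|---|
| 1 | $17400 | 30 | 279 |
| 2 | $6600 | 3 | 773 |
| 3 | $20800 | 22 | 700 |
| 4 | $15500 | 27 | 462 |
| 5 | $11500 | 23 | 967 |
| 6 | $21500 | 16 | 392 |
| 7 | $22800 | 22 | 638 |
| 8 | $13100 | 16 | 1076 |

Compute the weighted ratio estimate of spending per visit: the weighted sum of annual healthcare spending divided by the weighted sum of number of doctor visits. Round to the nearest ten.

Σ wᵢ·y = 17400×279 + 6600×773 + 20800×700 + 15500×462 + 11500×967 + 21500×392 + 22800×638 + 13100×1076
  = 4854600 + 5101800 + 14560000 + 7161000 + 11120500 + 8428000 + 14546400 + 14095600 = 79867900
Σ wᵢ·x = 30×279 + 3×773 + 22×700 + 27×462 + 23×967 + 16×392 + 22×638 + 16×1076
  = 8370 + 2319 + 15400 + 12474 + 22241 + 6272 + 14036 + 17216 = 98328
Ratio = 79867900 / 98328 = 812.25999

810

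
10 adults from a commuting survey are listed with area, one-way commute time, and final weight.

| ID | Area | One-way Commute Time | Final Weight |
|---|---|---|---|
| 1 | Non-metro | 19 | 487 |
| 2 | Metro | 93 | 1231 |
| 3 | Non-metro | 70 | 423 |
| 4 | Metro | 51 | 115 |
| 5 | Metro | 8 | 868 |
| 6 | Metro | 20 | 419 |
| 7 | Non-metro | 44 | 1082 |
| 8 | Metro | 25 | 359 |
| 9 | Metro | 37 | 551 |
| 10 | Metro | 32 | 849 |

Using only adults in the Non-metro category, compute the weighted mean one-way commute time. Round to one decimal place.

43.4

Non-metro rows: 1, 3, 7
Weighted sum = 19×487 + 70×423 + 44×1082
  = 86471
Sum of weights = 487 + 423 + 1082 = 1992
Weighted mean = 86471 / 1992 = 43.409137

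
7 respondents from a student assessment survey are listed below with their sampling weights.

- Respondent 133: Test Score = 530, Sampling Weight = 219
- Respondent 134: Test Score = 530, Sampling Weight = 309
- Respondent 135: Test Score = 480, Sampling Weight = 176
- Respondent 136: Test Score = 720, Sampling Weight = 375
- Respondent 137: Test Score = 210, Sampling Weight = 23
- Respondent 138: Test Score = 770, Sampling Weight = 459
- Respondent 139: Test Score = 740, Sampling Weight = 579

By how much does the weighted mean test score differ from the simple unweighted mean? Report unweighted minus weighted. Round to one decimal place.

-95.5

Unweighted sum = 3980
Unweighted mean = 3980 / 7 = 568.57143
Weighted sum = 1421040
Sum of weights = 219 + 309 + 176 + 375 + 23 + 459 + 579 = 2140
Weighted mean = 1421040 / 2140 = 664.03738
Difference (unweighted minus weighted) = -95.465955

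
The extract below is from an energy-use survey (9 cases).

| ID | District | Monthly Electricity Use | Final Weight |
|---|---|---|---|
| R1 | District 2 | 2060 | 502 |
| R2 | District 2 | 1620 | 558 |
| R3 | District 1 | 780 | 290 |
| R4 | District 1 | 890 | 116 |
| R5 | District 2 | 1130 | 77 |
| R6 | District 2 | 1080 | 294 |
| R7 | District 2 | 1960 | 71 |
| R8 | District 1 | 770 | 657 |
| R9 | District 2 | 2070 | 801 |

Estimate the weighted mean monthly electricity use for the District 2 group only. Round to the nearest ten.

1800

District 2 rows: R1, R2, R5, R6, R7, R9
Weighted sum = 2060×502 + 1620×558 + 1130×77 + 1080×294 + 1960×71 + 2070×801
  = 1034120 + 903960 + 87010 + 317520 + 139160 + 1658070 = 4139840
Sum of weights = 2303
Weighted mean = 4139840 / 2303 = 1797.5858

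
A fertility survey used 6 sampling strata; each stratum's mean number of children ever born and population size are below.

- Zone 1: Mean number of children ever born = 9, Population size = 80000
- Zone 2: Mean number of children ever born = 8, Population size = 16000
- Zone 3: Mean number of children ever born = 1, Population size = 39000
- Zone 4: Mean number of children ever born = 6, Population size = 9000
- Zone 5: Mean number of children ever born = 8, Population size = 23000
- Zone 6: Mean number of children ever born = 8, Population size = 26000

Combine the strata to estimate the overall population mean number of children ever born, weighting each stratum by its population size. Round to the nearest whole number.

Σ Nₕ·x̄ₕ = 9×80000 + 8×16000 + 1×39000 + 6×9000 + 8×23000 + 8×26000
  = 720000 + 128000 + 39000 + 54000 + 184000 + 208000 = 1333000
Σ Nₕ = 80000 + 16000 + 39000 + 9000 + 23000 + 26000 = 193000
Overall mean = 1333000 / 193000 = 6.9067358

7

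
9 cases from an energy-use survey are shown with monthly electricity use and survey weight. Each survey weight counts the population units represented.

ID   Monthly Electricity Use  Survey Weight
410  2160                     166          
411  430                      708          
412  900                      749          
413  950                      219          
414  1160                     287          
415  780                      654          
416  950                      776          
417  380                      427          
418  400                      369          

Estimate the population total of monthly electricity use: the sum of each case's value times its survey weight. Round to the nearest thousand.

Weighted total = 2160×166 + 430×708 + 900×749 + 950×219 + 1160×287 + 780×654 + 950×776 + 380×427 + 400×369
  = 3435250

3435000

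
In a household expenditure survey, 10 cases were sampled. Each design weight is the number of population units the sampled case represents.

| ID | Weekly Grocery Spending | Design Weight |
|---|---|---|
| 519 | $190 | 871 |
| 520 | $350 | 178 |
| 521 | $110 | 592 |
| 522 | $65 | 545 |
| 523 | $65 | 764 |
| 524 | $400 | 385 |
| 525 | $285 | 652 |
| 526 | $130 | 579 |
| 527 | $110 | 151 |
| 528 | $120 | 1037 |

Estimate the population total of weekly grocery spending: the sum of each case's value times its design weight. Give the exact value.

Weighted total = 190×871 + 350×178 + 110×592 + 65×545 + 65×764 + 400×385 + 285×652 + 130×579 + 110×151 + 120×1037
  = 934135

934135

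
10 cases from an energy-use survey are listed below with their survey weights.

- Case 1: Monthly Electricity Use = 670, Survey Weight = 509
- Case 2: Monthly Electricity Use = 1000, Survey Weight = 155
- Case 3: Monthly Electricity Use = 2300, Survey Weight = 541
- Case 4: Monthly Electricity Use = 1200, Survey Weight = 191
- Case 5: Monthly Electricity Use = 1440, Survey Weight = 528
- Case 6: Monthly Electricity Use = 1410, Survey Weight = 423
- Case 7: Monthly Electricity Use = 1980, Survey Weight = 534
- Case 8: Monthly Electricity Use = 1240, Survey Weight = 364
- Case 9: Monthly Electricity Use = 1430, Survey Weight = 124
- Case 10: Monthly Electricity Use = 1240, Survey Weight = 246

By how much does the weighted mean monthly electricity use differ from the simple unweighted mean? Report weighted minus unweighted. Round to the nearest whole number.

80

Unweighted sum = 13910
Unweighted mean = 13910 / 10 = 1391
Weighted sum = 670×509 + 1000×155 + 2300×541 + 1200×191 + 1440×528 + 1410×423 + 1980×534 + 1240×364 + 1430×124 + 1240×246
  = 341030 + 155000 + 1244300 + 229200 + 760320 + 596430 + 1057320 + 451360 + 177320 + 305040 = 5317320
Sum of weights = 509 + 155 + 541 + 191 + 528 + 423 + 534 + 364 + 124 + 246 = 3615
Weighted mean = 5317320 / 3615 = 1470.9046
Difference (weighted minus unweighted) = 79.904564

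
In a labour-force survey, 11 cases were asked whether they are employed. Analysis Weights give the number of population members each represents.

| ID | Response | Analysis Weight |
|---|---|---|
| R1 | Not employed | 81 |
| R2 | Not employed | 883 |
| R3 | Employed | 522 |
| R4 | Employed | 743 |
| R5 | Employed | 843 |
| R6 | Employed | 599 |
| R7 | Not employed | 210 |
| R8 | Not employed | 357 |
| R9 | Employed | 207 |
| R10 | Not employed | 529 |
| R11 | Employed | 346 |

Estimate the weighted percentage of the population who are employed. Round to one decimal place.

61.3

Sum of weights for 'Employed' = 522 + 743 + 843 + 599 + 207 + 346 = 3260
Total weight = 5320
Weighted proportion = 3260 / 5320 = 0.61278195 → 61.278195%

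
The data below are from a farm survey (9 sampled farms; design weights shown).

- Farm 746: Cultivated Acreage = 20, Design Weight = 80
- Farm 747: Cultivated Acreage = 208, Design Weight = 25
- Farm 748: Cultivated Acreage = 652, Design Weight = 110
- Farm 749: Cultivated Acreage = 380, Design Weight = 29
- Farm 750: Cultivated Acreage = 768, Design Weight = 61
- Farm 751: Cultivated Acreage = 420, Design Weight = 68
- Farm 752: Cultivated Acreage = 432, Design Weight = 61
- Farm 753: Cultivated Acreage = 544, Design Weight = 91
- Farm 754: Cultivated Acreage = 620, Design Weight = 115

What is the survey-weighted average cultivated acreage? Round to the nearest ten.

Weighted sum = 20×80 + 208×25 + 652×110 + 380×29 + 768×61 + 420×68 + 432×61 + 544×91 + 620×115
  = 1600 + 5200 + 71720 + 11020 + 46848 + 28560 + 26352 + 49504 + 71300 = 312104
Sum of weights = 80 + 25 + 110 + 29 + 61 + 68 + 61 + 91 + 115 = 640
Weighted mean = 312104 / 640 = 487.6625

490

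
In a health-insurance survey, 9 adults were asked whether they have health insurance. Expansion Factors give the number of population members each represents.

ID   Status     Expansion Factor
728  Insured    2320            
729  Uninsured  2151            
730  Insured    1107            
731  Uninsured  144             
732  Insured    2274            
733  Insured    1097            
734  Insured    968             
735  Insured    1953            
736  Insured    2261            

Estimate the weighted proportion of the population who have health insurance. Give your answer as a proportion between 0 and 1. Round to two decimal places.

0.84

Sum of weights for 'Insured' = 2320 + 1107 + 2274 + 1097 + 968 + 1953 + 2261 = 11980
Total weight = 2320 + 2151 + 1107 + 144 + 2274 + 1097 + 968 + 1953 + 2261 = 14275
Weighted proportion = 11980 / 14275 = 0.83922942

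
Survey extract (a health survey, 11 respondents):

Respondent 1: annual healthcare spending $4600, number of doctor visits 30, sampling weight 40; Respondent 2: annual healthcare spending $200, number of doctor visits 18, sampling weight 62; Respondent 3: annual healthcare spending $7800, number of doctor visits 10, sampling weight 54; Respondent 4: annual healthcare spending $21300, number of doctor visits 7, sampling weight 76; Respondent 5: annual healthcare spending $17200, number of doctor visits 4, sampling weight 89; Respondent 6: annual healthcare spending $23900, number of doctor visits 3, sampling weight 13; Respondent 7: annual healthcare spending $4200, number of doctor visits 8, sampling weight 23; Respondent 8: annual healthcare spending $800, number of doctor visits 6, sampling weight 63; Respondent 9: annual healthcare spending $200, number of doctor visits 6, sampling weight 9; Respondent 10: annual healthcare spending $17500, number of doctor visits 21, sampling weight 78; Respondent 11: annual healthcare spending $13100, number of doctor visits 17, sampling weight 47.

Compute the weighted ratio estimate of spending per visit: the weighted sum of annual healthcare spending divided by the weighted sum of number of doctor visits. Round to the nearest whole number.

908

Σ wᵢ·y = 4600×40 + 200×62 + 7800×54 + 21300×76 + 17200×89 + 23900×13 + 4200×23 + 800×63 + 200×9 + 17500×78 + 13100×47
  = 184000 + 12400 + 421200 + 1618800 + 1530800 + 310700 + 96600 + 50400 + 1800 + 1365000 + 615700 = 6207400
Σ wᵢ·x = 30×40 + 18×62 + 10×54 + 7×76 + 4×89 + 3×13 + 8×23 + 6×63 + 6×9 + 21×78 + 17×47
  = 1200 + 1116 + 540 + 532 + 356 + 39 + 184 + 378 + 54 + 1638 + 799 = 6836
Ratio = 6207400 / 6836 = 908.04564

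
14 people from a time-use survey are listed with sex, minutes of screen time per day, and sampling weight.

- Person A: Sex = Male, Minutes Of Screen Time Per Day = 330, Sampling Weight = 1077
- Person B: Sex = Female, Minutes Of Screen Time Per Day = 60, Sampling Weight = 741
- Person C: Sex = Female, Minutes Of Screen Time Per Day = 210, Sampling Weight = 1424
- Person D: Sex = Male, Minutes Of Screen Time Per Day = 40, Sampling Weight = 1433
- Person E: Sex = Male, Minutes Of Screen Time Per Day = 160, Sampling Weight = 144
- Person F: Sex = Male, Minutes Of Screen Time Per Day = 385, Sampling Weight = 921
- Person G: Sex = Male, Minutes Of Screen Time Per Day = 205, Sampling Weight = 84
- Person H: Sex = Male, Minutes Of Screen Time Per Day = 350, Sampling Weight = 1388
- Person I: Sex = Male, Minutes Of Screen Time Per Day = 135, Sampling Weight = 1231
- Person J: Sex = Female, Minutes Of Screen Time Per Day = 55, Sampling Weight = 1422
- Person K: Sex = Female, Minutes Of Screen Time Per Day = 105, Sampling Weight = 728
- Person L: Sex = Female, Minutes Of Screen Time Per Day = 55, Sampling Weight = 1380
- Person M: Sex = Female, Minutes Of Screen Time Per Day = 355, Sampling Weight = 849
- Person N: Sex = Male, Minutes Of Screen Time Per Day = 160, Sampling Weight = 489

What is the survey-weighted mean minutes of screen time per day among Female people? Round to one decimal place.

Female rows: B, C, J, K, L, M
Weighted sum = 875445
Sum of weights = 741 + 1424 + 1422 + 728 + 1380 + 849 = 6544
Weighted mean = 875445 / 6544 = 133.77827

133.8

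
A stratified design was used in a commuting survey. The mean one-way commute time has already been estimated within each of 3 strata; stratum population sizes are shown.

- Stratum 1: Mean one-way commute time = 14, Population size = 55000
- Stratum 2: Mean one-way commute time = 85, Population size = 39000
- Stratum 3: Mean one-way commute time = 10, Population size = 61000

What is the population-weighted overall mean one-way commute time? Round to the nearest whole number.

Σ Nₕ·x̄ₕ = 14×55000 + 85×39000 + 10×61000
  = 770000 + 3315000 + 610000 = 4695000
Σ Nₕ = 55000 + 39000 + 61000 = 155000
Overall mean = 4695000 / 155000 = 30.290323

30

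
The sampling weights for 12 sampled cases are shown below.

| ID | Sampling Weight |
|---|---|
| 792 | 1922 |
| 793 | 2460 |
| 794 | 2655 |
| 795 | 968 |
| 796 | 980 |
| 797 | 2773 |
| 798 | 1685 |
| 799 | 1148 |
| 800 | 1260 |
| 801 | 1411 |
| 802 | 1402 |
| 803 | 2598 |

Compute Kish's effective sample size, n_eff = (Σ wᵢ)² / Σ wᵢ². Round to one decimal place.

Σ wᵢ = 1922 + 2460 + 2655 + 968 + 980 + 2773 + 1685 + 1148 + 1260 + 1411 + 1402 + 2598 = 21262
Σ wᵢ² = 42832520
n_eff = 21262² / 42832520 = 452072644 / 42832520 = 10.554426

10.6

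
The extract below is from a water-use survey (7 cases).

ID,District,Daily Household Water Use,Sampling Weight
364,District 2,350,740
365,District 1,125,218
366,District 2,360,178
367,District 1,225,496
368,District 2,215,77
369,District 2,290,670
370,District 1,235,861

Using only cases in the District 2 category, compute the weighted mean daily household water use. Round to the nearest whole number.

District 2 rows: 364, 366, 368, 369
Weighted sum = 350×740 + 360×178 + 215×77 + 290×670
  = 259000 + 64080 + 16555 + 194300 = 533935
Sum of weights = 740 + 178 + 77 + 670 = 1665
Weighted mean = 533935 / 1665 = 320.68168

321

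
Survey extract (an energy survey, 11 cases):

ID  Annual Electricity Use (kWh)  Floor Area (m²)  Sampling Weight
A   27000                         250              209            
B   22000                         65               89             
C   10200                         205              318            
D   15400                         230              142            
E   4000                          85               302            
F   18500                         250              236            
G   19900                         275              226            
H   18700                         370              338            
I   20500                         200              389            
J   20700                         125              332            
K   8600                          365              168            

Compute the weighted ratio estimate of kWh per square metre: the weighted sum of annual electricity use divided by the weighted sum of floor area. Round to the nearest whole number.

Σ wᵢ·y = 45715100
Σ wᵢ·x = 250×209 + 65×89 + 205×318 + 230×142 + 85×302 + 250×236 + 275×226 + 370×338 + 200×389 + 125×332 + 365×168
  = 52250 + 5785 + 65190 + 32660 + 25670 + 59000 + 62150 + 125060 + 77800 + 41500 + 61320 = 608385
Ratio = 45715100 / 608385 = 75.141728

75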